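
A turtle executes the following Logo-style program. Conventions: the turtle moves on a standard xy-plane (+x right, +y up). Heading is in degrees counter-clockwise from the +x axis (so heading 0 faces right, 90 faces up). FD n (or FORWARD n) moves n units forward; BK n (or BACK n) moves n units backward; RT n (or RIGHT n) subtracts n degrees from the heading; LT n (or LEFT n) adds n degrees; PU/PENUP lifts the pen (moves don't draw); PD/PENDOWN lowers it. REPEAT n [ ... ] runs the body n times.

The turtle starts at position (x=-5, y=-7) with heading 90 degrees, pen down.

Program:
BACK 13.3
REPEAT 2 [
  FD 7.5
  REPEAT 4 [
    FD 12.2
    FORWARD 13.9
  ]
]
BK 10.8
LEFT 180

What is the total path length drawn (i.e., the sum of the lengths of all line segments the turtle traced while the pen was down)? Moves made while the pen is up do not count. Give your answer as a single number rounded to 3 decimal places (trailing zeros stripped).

Executing turtle program step by step:
Start: pos=(-5,-7), heading=90, pen down
BK 13.3: (-5,-7) -> (-5,-20.3) [heading=90, draw]
REPEAT 2 [
  -- iteration 1/2 --
  FD 7.5: (-5,-20.3) -> (-5,-12.8) [heading=90, draw]
  REPEAT 4 [
    -- iteration 1/4 --
    FD 12.2: (-5,-12.8) -> (-5,-0.6) [heading=90, draw]
    FD 13.9: (-5,-0.6) -> (-5,13.3) [heading=90, draw]
    -- iteration 2/4 --
    FD 12.2: (-5,13.3) -> (-5,25.5) [heading=90, draw]
    FD 13.9: (-5,25.5) -> (-5,39.4) [heading=90, draw]
    -- iteration 3/4 --
    FD 12.2: (-5,39.4) -> (-5,51.6) [heading=90, draw]
    FD 13.9: (-5,51.6) -> (-5,65.5) [heading=90, draw]
    -- iteration 4/4 --
    FD 12.2: (-5,65.5) -> (-5,77.7) [heading=90, draw]
    FD 13.9: (-5,77.7) -> (-5,91.6) [heading=90, draw]
  ]
  -- iteration 2/2 --
  FD 7.5: (-5,91.6) -> (-5,99.1) [heading=90, draw]
  REPEAT 4 [
    -- iteration 1/4 --
    FD 12.2: (-5,99.1) -> (-5,111.3) [heading=90, draw]
    FD 13.9: (-5,111.3) -> (-5,125.2) [heading=90, draw]
    -- iteration 2/4 --
    FD 12.2: (-5,125.2) -> (-5,137.4) [heading=90, draw]
    FD 13.9: (-5,137.4) -> (-5,151.3) [heading=90, draw]
    -- iteration 3/4 --
    FD 12.2: (-5,151.3) -> (-5,163.5) [heading=90, draw]
    FD 13.9: (-5,163.5) -> (-5,177.4) [heading=90, draw]
    -- iteration 4/4 --
    FD 12.2: (-5,177.4) -> (-5,189.6) [heading=90, draw]
    FD 13.9: (-5,189.6) -> (-5,203.5) [heading=90, draw]
  ]
]
BK 10.8: (-5,203.5) -> (-5,192.7) [heading=90, draw]
LT 180: heading 90 -> 270
Final: pos=(-5,192.7), heading=270, 20 segment(s) drawn

Segment lengths:
  seg 1: (-5,-7) -> (-5,-20.3), length = 13.3
  seg 2: (-5,-20.3) -> (-5,-12.8), length = 7.5
  seg 3: (-5,-12.8) -> (-5,-0.6), length = 12.2
  seg 4: (-5,-0.6) -> (-5,13.3), length = 13.9
  seg 5: (-5,13.3) -> (-5,25.5), length = 12.2
  seg 6: (-5,25.5) -> (-5,39.4), length = 13.9
  seg 7: (-5,39.4) -> (-5,51.6), length = 12.2
  seg 8: (-5,51.6) -> (-5,65.5), length = 13.9
  seg 9: (-5,65.5) -> (-5,77.7), length = 12.2
  seg 10: (-5,77.7) -> (-5,91.6), length = 13.9
  seg 11: (-5,91.6) -> (-5,99.1), length = 7.5
  seg 12: (-5,99.1) -> (-5,111.3), length = 12.2
  seg 13: (-5,111.3) -> (-5,125.2), length = 13.9
  seg 14: (-5,125.2) -> (-5,137.4), length = 12.2
  seg 15: (-5,137.4) -> (-5,151.3), length = 13.9
  seg 16: (-5,151.3) -> (-5,163.5), length = 12.2
  seg 17: (-5,163.5) -> (-5,177.4), length = 13.9
  seg 18: (-5,177.4) -> (-5,189.6), length = 12.2
  seg 19: (-5,189.6) -> (-5,203.5), length = 13.9
  seg 20: (-5,203.5) -> (-5,192.7), length = 10.8
Total = 247.9

Answer: 247.9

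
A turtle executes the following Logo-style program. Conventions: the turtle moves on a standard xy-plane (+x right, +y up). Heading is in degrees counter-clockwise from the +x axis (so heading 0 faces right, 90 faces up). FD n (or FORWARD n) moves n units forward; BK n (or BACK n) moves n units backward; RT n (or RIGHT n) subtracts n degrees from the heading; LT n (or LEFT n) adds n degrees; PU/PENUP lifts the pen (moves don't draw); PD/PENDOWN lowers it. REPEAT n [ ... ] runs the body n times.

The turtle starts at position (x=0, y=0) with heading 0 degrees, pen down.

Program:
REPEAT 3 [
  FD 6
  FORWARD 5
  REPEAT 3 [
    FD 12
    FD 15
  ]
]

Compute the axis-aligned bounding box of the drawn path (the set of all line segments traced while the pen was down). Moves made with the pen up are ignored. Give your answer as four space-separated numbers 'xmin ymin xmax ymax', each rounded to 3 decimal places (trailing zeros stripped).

Answer: 0 0 276 0

Derivation:
Executing turtle program step by step:
Start: pos=(0,0), heading=0, pen down
REPEAT 3 [
  -- iteration 1/3 --
  FD 6: (0,0) -> (6,0) [heading=0, draw]
  FD 5: (6,0) -> (11,0) [heading=0, draw]
  REPEAT 3 [
    -- iteration 1/3 --
    FD 12: (11,0) -> (23,0) [heading=0, draw]
    FD 15: (23,0) -> (38,0) [heading=0, draw]
    -- iteration 2/3 --
    FD 12: (38,0) -> (50,0) [heading=0, draw]
    FD 15: (50,0) -> (65,0) [heading=0, draw]
    -- iteration 3/3 --
    FD 12: (65,0) -> (77,0) [heading=0, draw]
    FD 15: (77,0) -> (92,0) [heading=0, draw]
  ]
  -- iteration 2/3 --
  FD 6: (92,0) -> (98,0) [heading=0, draw]
  FD 5: (98,0) -> (103,0) [heading=0, draw]
  REPEAT 3 [
    -- iteration 1/3 --
    FD 12: (103,0) -> (115,0) [heading=0, draw]
    FD 15: (115,0) -> (130,0) [heading=0, draw]
    -- iteration 2/3 --
    FD 12: (130,0) -> (142,0) [heading=0, draw]
    FD 15: (142,0) -> (157,0) [heading=0, draw]
    -- iteration 3/3 --
    FD 12: (157,0) -> (169,0) [heading=0, draw]
    FD 15: (169,0) -> (184,0) [heading=0, draw]
  ]
  -- iteration 3/3 --
  FD 6: (184,0) -> (190,0) [heading=0, draw]
  FD 5: (190,0) -> (195,0) [heading=0, draw]
  REPEAT 3 [
    -- iteration 1/3 --
    FD 12: (195,0) -> (207,0) [heading=0, draw]
    FD 15: (207,0) -> (222,0) [heading=0, draw]
    -- iteration 2/3 --
    FD 12: (222,0) -> (234,0) [heading=0, draw]
    FD 15: (234,0) -> (249,0) [heading=0, draw]
    -- iteration 3/3 --
    FD 12: (249,0) -> (261,0) [heading=0, draw]
    FD 15: (261,0) -> (276,0) [heading=0, draw]
  ]
]
Final: pos=(276,0), heading=0, 24 segment(s) drawn

Segment endpoints: x in {0, 6, 11, 23, 38, 50, 65, 77, 92, 98, 103, 115, 130, 142, 157, 169, 184, 190, 195, 207, 222, 234, 249, 261, 276}, y in {0}
xmin=0, ymin=0, xmax=276, ymax=0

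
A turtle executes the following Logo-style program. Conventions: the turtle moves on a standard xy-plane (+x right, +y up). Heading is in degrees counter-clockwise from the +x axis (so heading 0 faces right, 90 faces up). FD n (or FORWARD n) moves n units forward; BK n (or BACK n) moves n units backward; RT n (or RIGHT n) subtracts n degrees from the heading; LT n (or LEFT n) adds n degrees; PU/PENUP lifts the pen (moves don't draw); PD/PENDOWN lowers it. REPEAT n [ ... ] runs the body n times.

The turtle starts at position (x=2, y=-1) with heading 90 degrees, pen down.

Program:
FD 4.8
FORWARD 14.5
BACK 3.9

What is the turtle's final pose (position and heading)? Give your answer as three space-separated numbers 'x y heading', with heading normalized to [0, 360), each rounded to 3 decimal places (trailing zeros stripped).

Executing turtle program step by step:
Start: pos=(2,-1), heading=90, pen down
FD 4.8: (2,-1) -> (2,3.8) [heading=90, draw]
FD 14.5: (2,3.8) -> (2,18.3) [heading=90, draw]
BK 3.9: (2,18.3) -> (2,14.4) [heading=90, draw]
Final: pos=(2,14.4), heading=90, 3 segment(s) drawn

Answer: 2 14.4 90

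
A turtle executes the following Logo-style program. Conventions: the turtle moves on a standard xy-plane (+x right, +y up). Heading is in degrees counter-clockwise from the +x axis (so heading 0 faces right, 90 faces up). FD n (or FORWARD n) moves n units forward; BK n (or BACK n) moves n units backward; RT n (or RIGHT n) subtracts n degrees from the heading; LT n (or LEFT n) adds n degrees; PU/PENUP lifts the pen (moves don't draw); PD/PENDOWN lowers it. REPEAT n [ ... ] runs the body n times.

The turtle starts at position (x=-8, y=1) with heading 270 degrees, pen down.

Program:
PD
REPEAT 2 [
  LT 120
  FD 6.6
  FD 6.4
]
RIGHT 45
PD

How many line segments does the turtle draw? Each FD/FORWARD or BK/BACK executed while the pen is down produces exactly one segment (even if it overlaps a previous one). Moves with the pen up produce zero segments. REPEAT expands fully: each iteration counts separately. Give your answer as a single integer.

Answer: 4

Derivation:
Executing turtle program step by step:
Start: pos=(-8,1), heading=270, pen down
PD: pen down
REPEAT 2 [
  -- iteration 1/2 --
  LT 120: heading 270 -> 30
  FD 6.6: (-8,1) -> (-2.284,4.3) [heading=30, draw]
  FD 6.4: (-2.284,4.3) -> (3.258,7.5) [heading=30, draw]
  -- iteration 2/2 --
  LT 120: heading 30 -> 150
  FD 6.6: (3.258,7.5) -> (-2.457,10.8) [heading=150, draw]
  FD 6.4: (-2.457,10.8) -> (-8,14) [heading=150, draw]
]
RT 45: heading 150 -> 105
PD: pen down
Final: pos=(-8,14), heading=105, 4 segment(s) drawn
Segments drawn: 4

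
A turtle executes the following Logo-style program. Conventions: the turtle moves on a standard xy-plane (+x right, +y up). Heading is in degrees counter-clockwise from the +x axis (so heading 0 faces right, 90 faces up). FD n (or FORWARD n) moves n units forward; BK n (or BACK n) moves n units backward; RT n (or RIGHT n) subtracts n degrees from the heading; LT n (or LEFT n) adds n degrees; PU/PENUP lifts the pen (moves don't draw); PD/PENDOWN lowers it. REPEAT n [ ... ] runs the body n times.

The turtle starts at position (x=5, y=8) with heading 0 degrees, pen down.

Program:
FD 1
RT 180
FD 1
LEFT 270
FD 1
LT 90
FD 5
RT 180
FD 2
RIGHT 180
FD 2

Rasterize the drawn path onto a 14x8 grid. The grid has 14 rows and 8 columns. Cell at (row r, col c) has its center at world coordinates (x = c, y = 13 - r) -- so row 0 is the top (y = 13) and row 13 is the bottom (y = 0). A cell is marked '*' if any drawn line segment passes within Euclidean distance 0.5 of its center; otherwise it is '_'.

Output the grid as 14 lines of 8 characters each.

Segment 0: (5,8) -> (6,8)
Segment 1: (6,8) -> (5,8)
Segment 2: (5,8) -> (5,9)
Segment 3: (5,9) -> (0,9)
Segment 4: (0,9) -> (2,9)
Segment 5: (2,9) -> (0,9)

Answer: ________
________
________
________
******__
_____**_
________
________
________
________
________
________
________
________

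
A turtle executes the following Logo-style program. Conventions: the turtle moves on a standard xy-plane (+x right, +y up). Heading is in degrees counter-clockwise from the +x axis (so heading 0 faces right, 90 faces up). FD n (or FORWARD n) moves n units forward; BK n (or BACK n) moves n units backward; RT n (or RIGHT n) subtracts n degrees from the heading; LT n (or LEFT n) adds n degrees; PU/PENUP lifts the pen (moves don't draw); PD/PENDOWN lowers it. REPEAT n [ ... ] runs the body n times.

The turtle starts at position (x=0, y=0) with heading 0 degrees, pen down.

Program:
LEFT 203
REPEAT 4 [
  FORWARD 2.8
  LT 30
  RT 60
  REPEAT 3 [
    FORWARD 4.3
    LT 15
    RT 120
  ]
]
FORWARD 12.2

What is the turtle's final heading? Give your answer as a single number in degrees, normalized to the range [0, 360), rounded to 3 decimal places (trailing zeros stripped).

Answer: 263

Derivation:
Executing turtle program step by step:
Start: pos=(0,0), heading=0, pen down
LT 203: heading 0 -> 203
REPEAT 4 [
  -- iteration 1/4 --
  FD 2.8: (0,0) -> (-2.577,-1.094) [heading=203, draw]
  LT 30: heading 203 -> 233
  RT 60: heading 233 -> 173
  REPEAT 3 [
    -- iteration 1/3 --
    FD 4.3: (-2.577,-1.094) -> (-6.845,-0.57) [heading=173, draw]
    LT 15: heading 173 -> 188
    RT 120: heading 188 -> 68
    -- iteration 2/3 --
    FD 4.3: (-6.845,-0.57) -> (-5.235,3.417) [heading=68, draw]
    LT 15: heading 68 -> 83
    RT 120: heading 83 -> 323
    -- iteration 3/3 --
    FD 4.3: (-5.235,3.417) -> (-1.8,0.829) [heading=323, draw]
    LT 15: heading 323 -> 338
    RT 120: heading 338 -> 218
  ]
  -- iteration 2/4 --
  FD 2.8: (-1.8,0.829) -> (-4.007,-0.895) [heading=218, draw]
  LT 30: heading 218 -> 248
  RT 60: heading 248 -> 188
  REPEAT 3 [
    -- iteration 1/3 --
    FD 4.3: (-4.007,-0.895) -> (-8.265,-1.493) [heading=188, draw]
    LT 15: heading 188 -> 203
    RT 120: heading 203 -> 83
    -- iteration 2/3 --
    FD 4.3: (-8.265,-1.493) -> (-7.741,2.775) [heading=83, draw]
    LT 15: heading 83 -> 98
    RT 120: heading 98 -> 338
    -- iteration 3/3 --
    FD 4.3: (-7.741,2.775) -> (-3.754,1.164) [heading=338, draw]
    LT 15: heading 338 -> 353
    RT 120: heading 353 -> 233
  ]
  -- iteration 3/4 --
  FD 2.8: (-3.754,1.164) -> (-5.439,-1.072) [heading=233, draw]
  LT 30: heading 233 -> 263
  RT 60: heading 263 -> 203
  REPEAT 3 [
    -- iteration 1/3 --
    FD 4.3: (-5.439,-1.072) -> (-9.397,-2.752) [heading=203, draw]
    LT 15: heading 203 -> 218
    RT 120: heading 218 -> 98
    -- iteration 2/3 --
    FD 4.3: (-9.397,-2.752) -> (-9.996,1.506) [heading=98, draw]
    LT 15: heading 98 -> 113
    RT 120: heading 113 -> 353
    -- iteration 3/3 --
    FD 4.3: (-9.996,1.506) -> (-5.728,0.982) [heading=353, draw]
    LT 15: heading 353 -> 8
    RT 120: heading 8 -> 248
  ]
  -- iteration 4/4 --
  FD 2.8: (-5.728,0.982) -> (-6.777,-1.614) [heading=248, draw]
  LT 30: heading 248 -> 278
  RT 60: heading 278 -> 218
  REPEAT 3 [
    -- iteration 1/3 --
    FD 4.3: (-6.777,-1.614) -> (-10.165,-4.262) [heading=218, draw]
    LT 15: heading 218 -> 233
    RT 120: heading 233 -> 113
    -- iteration 2/3 --
    FD 4.3: (-10.165,-4.262) -> (-11.845,-0.304) [heading=113, draw]
    LT 15: heading 113 -> 128
    RT 120: heading 128 -> 8
    -- iteration 3/3 --
    FD 4.3: (-11.845,-0.304) -> (-7.587,0.295) [heading=8, draw]
    LT 15: heading 8 -> 23
    RT 120: heading 23 -> 263
  ]
]
FD 12.2: (-7.587,0.295) -> (-9.074,-11.814) [heading=263, draw]
Final: pos=(-9.074,-11.814), heading=263, 17 segment(s) drawn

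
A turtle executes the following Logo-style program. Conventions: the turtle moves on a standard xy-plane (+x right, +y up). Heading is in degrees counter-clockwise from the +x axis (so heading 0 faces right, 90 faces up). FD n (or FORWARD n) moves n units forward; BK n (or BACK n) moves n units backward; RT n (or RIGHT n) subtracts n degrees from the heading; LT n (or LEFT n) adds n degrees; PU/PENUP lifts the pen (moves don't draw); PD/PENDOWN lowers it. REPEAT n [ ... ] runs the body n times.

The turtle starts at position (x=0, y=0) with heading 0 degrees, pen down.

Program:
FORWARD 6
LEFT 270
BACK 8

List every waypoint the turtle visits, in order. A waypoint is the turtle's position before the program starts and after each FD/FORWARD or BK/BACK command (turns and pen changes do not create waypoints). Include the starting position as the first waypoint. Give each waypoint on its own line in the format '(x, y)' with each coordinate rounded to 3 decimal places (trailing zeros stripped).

Answer: (0, 0)
(6, 0)
(6, 8)

Derivation:
Executing turtle program step by step:
Start: pos=(0,0), heading=0, pen down
FD 6: (0,0) -> (6,0) [heading=0, draw]
LT 270: heading 0 -> 270
BK 8: (6,0) -> (6,8) [heading=270, draw]
Final: pos=(6,8), heading=270, 2 segment(s) drawn
Waypoints (3 total):
(0, 0)
(6, 0)
(6, 8)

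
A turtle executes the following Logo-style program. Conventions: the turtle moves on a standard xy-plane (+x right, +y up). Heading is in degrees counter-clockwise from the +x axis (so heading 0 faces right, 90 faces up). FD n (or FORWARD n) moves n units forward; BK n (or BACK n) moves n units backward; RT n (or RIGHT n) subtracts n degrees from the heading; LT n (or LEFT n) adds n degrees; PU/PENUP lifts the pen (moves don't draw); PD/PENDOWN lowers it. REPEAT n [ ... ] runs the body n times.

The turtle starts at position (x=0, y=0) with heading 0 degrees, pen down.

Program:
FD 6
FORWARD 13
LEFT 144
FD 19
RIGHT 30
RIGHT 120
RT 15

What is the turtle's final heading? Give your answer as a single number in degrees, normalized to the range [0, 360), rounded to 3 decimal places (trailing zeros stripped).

Executing turtle program step by step:
Start: pos=(0,0), heading=0, pen down
FD 6: (0,0) -> (6,0) [heading=0, draw]
FD 13: (6,0) -> (19,0) [heading=0, draw]
LT 144: heading 0 -> 144
FD 19: (19,0) -> (3.629,11.168) [heading=144, draw]
RT 30: heading 144 -> 114
RT 120: heading 114 -> 354
RT 15: heading 354 -> 339
Final: pos=(3.629,11.168), heading=339, 3 segment(s) drawn

Answer: 339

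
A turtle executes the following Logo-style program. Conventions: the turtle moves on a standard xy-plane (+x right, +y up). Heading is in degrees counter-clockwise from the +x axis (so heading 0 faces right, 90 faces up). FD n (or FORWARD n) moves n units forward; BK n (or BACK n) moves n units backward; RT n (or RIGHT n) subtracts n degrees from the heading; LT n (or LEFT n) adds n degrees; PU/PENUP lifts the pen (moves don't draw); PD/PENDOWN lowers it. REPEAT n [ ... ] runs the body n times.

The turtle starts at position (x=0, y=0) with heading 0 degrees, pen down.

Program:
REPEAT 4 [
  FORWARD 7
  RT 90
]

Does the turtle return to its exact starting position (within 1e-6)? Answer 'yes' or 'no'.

Answer: yes

Derivation:
Executing turtle program step by step:
Start: pos=(0,0), heading=0, pen down
REPEAT 4 [
  -- iteration 1/4 --
  FD 7: (0,0) -> (7,0) [heading=0, draw]
  RT 90: heading 0 -> 270
  -- iteration 2/4 --
  FD 7: (7,0) -> (7,-7) [heading=270, draw]
  RT 90: heading 270 -> 180
  -- iteration 3/4 --
  FD 7: (7,-7) -> (0,-7) [heading=180, draw]
  RT 90: heading 180 -> 90
  -- iteration 4/4 --
  FD 7: (0,-7) -> (0,0) [heading=90, draw]
  RT 90: heading 90 -> 0
]
Final: pos=(0,0), heading=0, 4 segment(s) drawn

Start position: (0, 0)
Final position: (0, 0)
Distance = 0; < 1e-6 -> CLOSED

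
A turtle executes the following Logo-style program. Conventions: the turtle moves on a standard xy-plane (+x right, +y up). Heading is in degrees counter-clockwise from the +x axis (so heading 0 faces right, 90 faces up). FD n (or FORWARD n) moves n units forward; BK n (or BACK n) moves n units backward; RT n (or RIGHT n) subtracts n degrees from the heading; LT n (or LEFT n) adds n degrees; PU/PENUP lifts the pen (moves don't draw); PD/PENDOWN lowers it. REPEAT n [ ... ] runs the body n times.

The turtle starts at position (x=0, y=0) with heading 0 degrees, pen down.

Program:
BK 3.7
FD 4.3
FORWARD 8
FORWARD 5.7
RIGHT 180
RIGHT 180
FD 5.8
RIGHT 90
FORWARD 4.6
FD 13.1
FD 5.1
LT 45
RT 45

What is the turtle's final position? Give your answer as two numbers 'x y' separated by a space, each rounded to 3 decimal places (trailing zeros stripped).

Answer: 20.1 -22.8

Derivation:
Executing turtle program step by step:
Start: pos=(0,0), heading=0, pen down
BK 3.7: (0,0) -> (-3.7,0) [heading=0, draw]
FD 4.3: (-3.7,0) -> (0.6,0) [heading=0, draw]
FD 8: (0.6,0) -> (8.6,0) [heading=0, draw]
FD 5.7: (8.6,0) -> (14.3,0) [heading=0, draw]
RT 180: heading 0 -> 180
RT 180: heading 180 -> 0
FD 5.8: (14.3,0) -> (20.1,0) [heading=0, draw]
RT 90: heading 0 -> 270
FD 4.6: (20.1,0) -> (20.1,-4.6) [heading=270, draw]
FD 13.1: (20.1,-4.6) -> (20.1,-17.7) [heading=270, draw]
FD 5.1: (20.1,-17.7) -> (20.1,-22.8) [heading=270, draw]
LT 45: heading 270 -> 315
RT 45: heading 315 -> 270
Final: pos=(20.1,-22.8), heading=270, 8 segment(s) drawn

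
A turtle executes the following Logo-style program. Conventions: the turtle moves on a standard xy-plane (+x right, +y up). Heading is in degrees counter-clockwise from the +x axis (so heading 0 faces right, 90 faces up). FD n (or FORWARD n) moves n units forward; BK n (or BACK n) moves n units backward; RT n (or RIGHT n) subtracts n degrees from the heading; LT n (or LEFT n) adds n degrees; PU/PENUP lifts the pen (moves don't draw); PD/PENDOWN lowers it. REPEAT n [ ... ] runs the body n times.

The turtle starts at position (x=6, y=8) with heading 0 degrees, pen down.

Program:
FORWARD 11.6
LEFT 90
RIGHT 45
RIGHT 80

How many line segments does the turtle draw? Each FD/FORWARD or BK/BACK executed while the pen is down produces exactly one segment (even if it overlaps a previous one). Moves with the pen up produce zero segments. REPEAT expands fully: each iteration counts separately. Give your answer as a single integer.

Executing turtle program step by step:
Start: pos=(6,8), heading=0, pen down
FD 11.6: (6,8) -> (17.6,8) [heading=0, draw]
LT 90: heading 0 -> 90
RT 45: heading 90 -> 45
RT 80: heading 45 -> 325
Final: pos=(17.6,8), heading=325, 1 segment(s) drawn
Segments drawn: 1

Answer: 1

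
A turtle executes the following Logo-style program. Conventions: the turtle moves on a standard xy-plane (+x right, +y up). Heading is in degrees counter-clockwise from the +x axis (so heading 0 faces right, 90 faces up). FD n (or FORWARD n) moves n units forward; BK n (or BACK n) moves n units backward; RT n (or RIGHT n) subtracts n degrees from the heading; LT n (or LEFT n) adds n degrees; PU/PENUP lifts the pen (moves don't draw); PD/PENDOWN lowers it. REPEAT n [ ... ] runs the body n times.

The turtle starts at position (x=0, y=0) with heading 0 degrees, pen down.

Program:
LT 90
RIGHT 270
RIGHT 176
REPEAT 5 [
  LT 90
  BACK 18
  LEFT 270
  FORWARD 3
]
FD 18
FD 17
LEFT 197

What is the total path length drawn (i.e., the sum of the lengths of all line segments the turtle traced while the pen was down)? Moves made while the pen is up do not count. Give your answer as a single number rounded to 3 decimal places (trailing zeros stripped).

Answer: 140

Derivation:
Executing turtle program step by step:
Start: pos=(0,0), heading=0, pen down
LT 90: heading 0 -> 90
RT 270: heading 90 -> 180
RT 176: heading 180 -> 4
REPEAT 5 [
  -- iteration 1/5 --
  LT 90: heading 4 -> 94
  BK 18: (0,0) -> (1.256,-17.956) [heading=94, draw]
  LT 270: heading 94 -> 4
  FD 3: (1.256,-17.956) -> (4.248,-17.747) [heading=4, draw]
  -- iteration 2/5 --
  LT 90: heading 4 -> 94
  BK 18: (4.248,-17.747) -> (5.504,-35.703) [heading=94, draw]
  LT 270: heading 94 -> 4
  FD 3: (5.504,-35.703) -> (8.497,-35.494) [heading=4, draw]
  -- iteration 3/5 --
  LT 90: heading 4 -> 94
  BK 18: (8.497,-35.494) -> (9.752,-53.45) [heading=94, draw]
  LT 270: heading 94 -> 4
  FD 3: (9.752,-53.45) -> (12.745,-53.241) [heading=4, draw]
  -- iteration 4/5 --
  LT 90: heading 4 -> 94
  BK 18: (12.745,-53.241) -> (14.001,-71.197) [heading=94, draw]
  LT 270: heading 94 -> 4
  FD 3: (14.001,-71.197) -> (16.993,-70.988) [heading=4, draw]
  -- iteration 5/5 --
  LT 90: heading 4 -> 94
  BK 18: (16.993,-70.988) -> (18.249,-88.944) [heading=94, draw]
  LT 270: heading 94 -> 4
  FD 3: (18.249,-88.944) -> (21.242,-88.734) [heading=4, draw]
]
FD 18: (21.242,-88.734) -> (39.198,-87.479) [heading=4, draw]
FD 17: (39.198,-87.479) -> (56.156,-86.293) [heading=4, draw]
LT 197: heading 4 -> 201
Final: pos=(56.156,-86.293), heading=201, 12 segment(s) drawn

Segment lengths:
  seg 1: (0,0) -> (1.256,-17.956), length = 18
  seg 2: (1.256,-17.956) -> (4.248,-17.747), length = 3
  seg 3: (4.248,-17.747) -> (5.504,-35.703), length = 18
  seg 4: (5.504,-35.703) -> (8.497,-35.494), length = 3
  seg 5: (8.497,-35.494) -> (9.752,-53.45), length = 18
  seg 6: (9.752,-53.45) -> (12.745,-53.241), length = 3
  seg 7: (12.745,-53.241) -> (14.001,-71.197), length = 18
  seg 8: (14.001,-71.197) -> (16.993,-70.988), length = 3
  seg 9: (16.993,-70.988) -> (18.249,-88.944), length = 18
  seg 10: (18.249,-88.944) -> (21.242,-88.734), length = 3
  seg 11: (21.242,-88.734) -> (39.198,-87.479), length = 18
  seg 12: (39.198,-87.479) -> (56.156,-86.293), length = 17
Total = 140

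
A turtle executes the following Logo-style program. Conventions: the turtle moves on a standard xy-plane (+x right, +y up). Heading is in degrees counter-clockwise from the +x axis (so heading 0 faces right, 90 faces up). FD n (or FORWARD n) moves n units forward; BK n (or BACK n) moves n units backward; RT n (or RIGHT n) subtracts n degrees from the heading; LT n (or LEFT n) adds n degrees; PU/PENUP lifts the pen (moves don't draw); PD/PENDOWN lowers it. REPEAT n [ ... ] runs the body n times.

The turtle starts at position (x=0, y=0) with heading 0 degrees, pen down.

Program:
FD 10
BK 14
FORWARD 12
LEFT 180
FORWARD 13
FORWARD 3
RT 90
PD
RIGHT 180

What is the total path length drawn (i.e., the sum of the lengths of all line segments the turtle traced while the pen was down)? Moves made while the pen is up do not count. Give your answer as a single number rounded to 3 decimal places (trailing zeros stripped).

Executing turtle program step by step:
Start: pos=(0,0), heading=0, pen down
FD 10: (0,0) -> (10,0) [heading=0, draw]
BK 14: (10,0) -> (-4,0) [heading=0, draw]
FD 12: (-4,0) -> (8,0) [heading=0, draw]
LT 180: heading 0 -> 180
FD 13: (8,0) -> (-5,0) [heading=180, draw]
FD 3: (-5,0) -> (-8,0) [heading=180, draw]
RT 90: heading 180 -> 90
PD: pen down
RT 180: heading 90 -> 270
Final: pos=(-8,0), heading=270, 5 segment(s) drawn

Segment lengths:
  seg 1: (0,0) -> (10,0), length = 10
  seg 2: (10,0) -> (-4,0), length = 14
  seg 3: (-4,0) -> (8,0), length = 12
  seg 4: (8,0) -> (-5,0), length = 13
  seg 5: (-5,0) -> (-8,0), length = 3
Total = 52

Answer: 52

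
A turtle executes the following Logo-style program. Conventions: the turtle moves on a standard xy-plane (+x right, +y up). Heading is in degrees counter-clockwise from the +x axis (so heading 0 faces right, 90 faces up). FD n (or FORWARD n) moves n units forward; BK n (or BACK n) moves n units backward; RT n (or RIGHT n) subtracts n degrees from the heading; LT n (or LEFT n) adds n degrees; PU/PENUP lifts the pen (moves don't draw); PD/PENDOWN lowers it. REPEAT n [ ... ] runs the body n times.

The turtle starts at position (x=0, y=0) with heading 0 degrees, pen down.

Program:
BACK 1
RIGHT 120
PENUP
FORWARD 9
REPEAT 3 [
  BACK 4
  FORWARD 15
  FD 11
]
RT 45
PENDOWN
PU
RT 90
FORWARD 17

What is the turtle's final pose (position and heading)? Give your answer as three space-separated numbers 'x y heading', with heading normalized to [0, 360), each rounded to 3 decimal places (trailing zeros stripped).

Executing turtle program step by step:
Start: pos=(0,0), heading=0, pen down
BK 1: (0,0) -> (-1,0) [heading=0, draw]
RT 120: heading 0 -> 240
PU: pen up
FD 9: (-1,0) -> (-5.5,-7.794) [heading=240, move]
REPEAT 3 [
  -- iteration 1/3 --
  BK 4: (-5.5,-7.794) -> (-3.5,-4.33) [heading=240, move]
  FD 15: (-3.5,-4.33) -> (-11,-17.321) [heading=240, move]
  FD 11: (-11,-17.321) -> (-16.5,-26.847) [heading=240, move]
  -- iteration 2/3 --
  BK 4: (-16.5,-26.847) -> (-14.5,-23.383) [heading=240, move]
  FD 15: (-14.5,-23.383) -> (-22,-36.373) [heading=240, move]
  FD 11: (-22,-36.373) -> (-27.5,-45.899) [heading=240, move]
  -- iteration 3/3 --
  BK 4: (-27.5,-45.899) -> (-25.5,-42.435) [heading=240, move]
  FD 15: (-25.5,-42.435) -> (-33,-55.426) [heading=240, move]
  FD 11: (-33,-55.426) -> (-38.5,-64.952) [heading=240, move]
]
RT 45: heading 240 -> 195
PD: pen down
PU: pen up
RT 90: heading 195 -> 105
FD 17: (-38.5,-64.952) -> (-42.9,-48.531) [heading=105, move]
Final: pos=(-42.9,-48.531), heading=105, 1 segment(s) drawn

Answer: -42.9 -48.531 105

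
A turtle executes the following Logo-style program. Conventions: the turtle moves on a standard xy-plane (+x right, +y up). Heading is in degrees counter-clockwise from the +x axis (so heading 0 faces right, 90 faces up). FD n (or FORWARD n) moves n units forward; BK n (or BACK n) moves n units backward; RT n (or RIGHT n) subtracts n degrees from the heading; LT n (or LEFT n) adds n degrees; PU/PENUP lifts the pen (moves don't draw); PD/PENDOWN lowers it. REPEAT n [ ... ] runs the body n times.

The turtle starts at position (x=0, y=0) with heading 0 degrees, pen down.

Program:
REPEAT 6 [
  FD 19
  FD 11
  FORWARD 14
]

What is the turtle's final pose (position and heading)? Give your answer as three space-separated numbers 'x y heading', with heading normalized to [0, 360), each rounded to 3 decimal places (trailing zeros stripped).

Executing turtle program step by step:
Start: pos=(0,0), heading=0, pen down
REPEAT 6 [
  -- iteration 1/6 --
  FD 19: (0,0) -> (19,0) [heading=0, draw]
  FD 11: (19,0) -> (30,0) [heading=0, draw]
  FD 14: (30,0) -> (44,0) [heading=0, draw]
  -- iteration 2/6 --
  FD 19: (44,0) -> (63,0) [heading=0, draw]
  FD 11: (63,0) -> (74,0) [heading=0, draw]
  FD 14: (74,0) -> (88,0) [heading=0, draw]
  -- iteration 3/6 --
  FD 19: (88,0) -> (107,0) [heading=0, draw]
  FD 11: (107,0) -> (118,0) [heading=0, draw]
  FD 14: (118,0) -> (132,0) [heading=0, draw]
  -- iteration 4/6 --
  FD 19: (132,0) -> (151,0) [heading=0, draw]
  FD 11: (151,0) -> (162,0) [heading=0, draw]
  FD 14: (162,0) -> (176,0) [heading=0, draw]
  -- iteration 5/6 --
  FD 19: (176,0) -> (195,0) [heading=0, draw]
  FD 11: (195,0) -> (206,0) [heading=0, draw]
  FD 14: (206,0) -> (220,0) [heading=0, draw]
  -- iteration 6/6 --
  FD 19: (220,0) -> (239,0) [heading=0, draw]
  FD 11: (239,0) -> (250,0) [heading=0, draw]
  FD 14: (250,0) -> (264,0) [heading=0, draw]
]
Final: pos=(264,0), heading=0, 18 segment(s) drawn

Answer: 264 0 0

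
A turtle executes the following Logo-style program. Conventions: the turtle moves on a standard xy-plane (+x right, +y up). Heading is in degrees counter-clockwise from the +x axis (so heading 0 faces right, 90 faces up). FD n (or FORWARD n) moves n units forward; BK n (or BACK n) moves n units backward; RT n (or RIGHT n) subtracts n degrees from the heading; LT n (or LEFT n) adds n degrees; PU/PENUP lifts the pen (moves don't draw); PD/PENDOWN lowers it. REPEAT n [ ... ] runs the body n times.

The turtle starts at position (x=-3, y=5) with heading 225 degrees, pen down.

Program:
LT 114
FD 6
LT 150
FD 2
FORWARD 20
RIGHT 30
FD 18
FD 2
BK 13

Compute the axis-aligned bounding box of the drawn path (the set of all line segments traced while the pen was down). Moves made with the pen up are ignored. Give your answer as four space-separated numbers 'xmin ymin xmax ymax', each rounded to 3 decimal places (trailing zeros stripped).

Executing turtle program step by step:
Start: pos=(-3,5), heading=225, pen down
LT 114: heading 225 -> 339
FD 6: (-3,5) -> (2.601,2.85) [heading=339, draw]
LT 150: heading 339 -> 129
FD 2: (2.601,2.85) -> (1.343,4.404) [heading=129, draw]
FD 20: (1.343,4.404) -> (-11.244,19.947) [heading=129, draw]
RT 30: heading 129 -> 99
FD 18: (-11.244,19.947) -> (-14.059,37.725) [heading=99, draw]
FD 2: (-14.059,37.725) -> (-14.372,39.701) [heading=99, draw]
BK 13: (-14.372,39.701) -> (-12.339,26.861) [heading=99, draw]
Final: pos=(-12.339,26.861), heading=99, 6 segment(s) drawn

Segment endpoints: x in {-14.372, -14.059, -12.339, -11.244, -3, 1.343, 2.601}, y in {2.85, 4.404, 5, 19.947, 26.861, 37.725, 39.701}
xmin=-14.372, ymin=2.85, xmax=2.601, ymax=39.701

Answer: -14.372 2.85 2.601 39.701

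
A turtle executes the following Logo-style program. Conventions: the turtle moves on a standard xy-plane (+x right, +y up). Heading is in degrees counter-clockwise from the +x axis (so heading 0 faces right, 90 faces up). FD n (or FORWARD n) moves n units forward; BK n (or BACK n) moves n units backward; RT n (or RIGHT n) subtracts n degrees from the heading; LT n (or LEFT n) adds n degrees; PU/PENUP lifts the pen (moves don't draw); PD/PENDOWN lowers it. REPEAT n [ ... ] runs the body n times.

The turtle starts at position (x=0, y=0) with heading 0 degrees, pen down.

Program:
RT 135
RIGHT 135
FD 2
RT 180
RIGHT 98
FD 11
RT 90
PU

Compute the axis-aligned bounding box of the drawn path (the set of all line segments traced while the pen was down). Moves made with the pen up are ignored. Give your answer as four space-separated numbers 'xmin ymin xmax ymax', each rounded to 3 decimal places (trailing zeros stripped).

Answer: -10.893 0 0 3.531

Derivation:
Executing turtle program step by step:
Start: pos=(0,0), heading=0, pen down
RT 135: heading 0 -> 225
RT 135: heading 225 -> 90
FD 2: (0,0) -> (0,2) [heading=90, draw]
RT 180: heading 90 -> 270
RT 98: heading 270 -> 172
FD 11: (0,2) -> (-10.893,3.531) [heading=172, draw]
RT 90: heading 172 -> 82
PU: pen up
Final: pos=(-10.893,3.531), heading=82, 2 segment(s) drawn

Segment endpoints: x in {-10.893, 0, 0}, y in {0, 2, 3.531}
xmin=-10.893, ymin=0, xmax=0, ymax=3.531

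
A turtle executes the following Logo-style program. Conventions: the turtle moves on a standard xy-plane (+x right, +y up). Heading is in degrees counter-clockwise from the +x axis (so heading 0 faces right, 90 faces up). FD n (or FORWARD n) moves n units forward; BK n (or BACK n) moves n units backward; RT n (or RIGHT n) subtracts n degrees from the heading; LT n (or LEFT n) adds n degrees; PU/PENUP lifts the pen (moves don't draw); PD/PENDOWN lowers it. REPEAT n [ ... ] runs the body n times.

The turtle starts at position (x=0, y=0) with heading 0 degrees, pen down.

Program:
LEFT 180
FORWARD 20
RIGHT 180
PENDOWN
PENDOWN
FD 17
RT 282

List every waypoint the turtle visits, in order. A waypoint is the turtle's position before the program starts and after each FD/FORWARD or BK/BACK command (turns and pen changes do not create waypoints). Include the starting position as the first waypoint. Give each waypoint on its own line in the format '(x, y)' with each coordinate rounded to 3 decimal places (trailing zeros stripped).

Answer: (0, 0)
(-20, 0)
(-3, 0)

Derivation:
Executing turtle program step by step:
Start: pos=(0,0), heading=0, pen down
LT 180: heading 0 -> 180
FD 20: (0,0) -> (-20,0) [heading=180, draw]
RT 180: heading 180 -> 0
PD: pen down
PD: pen down
FD 17: (-20,0) -> (-3,0) [heading=0, draw]
RT 282: heading 0 -> 78
Final: pos=(-3,0), heading=78, 2 segment(s) drawn
Waypoints (3 total):
(0, 0)
(-20, 0)
(-3, 0)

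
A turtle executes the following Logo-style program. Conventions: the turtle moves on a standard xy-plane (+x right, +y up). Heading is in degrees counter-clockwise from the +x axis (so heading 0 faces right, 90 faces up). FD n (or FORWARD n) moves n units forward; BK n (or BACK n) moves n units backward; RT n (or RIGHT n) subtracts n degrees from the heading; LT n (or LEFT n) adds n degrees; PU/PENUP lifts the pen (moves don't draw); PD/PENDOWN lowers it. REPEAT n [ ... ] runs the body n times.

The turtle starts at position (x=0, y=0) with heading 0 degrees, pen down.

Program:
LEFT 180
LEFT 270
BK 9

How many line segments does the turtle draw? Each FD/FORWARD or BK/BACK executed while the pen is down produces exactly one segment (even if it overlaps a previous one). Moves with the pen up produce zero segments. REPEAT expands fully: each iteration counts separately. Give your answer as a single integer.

Answer: 1

Derivation:
Executing turtle program step by step:
Start: pos=(0,0), heading=0, pen down
LT 180: heading 0 -> 180
LT 270: heading 180 -> 90
BK 9: (0,0) -> (0,-9) [heading=90, draw]
Final: pos=(0,-9), heading=90, 1 segment(s) drawn
Segments drawn: 1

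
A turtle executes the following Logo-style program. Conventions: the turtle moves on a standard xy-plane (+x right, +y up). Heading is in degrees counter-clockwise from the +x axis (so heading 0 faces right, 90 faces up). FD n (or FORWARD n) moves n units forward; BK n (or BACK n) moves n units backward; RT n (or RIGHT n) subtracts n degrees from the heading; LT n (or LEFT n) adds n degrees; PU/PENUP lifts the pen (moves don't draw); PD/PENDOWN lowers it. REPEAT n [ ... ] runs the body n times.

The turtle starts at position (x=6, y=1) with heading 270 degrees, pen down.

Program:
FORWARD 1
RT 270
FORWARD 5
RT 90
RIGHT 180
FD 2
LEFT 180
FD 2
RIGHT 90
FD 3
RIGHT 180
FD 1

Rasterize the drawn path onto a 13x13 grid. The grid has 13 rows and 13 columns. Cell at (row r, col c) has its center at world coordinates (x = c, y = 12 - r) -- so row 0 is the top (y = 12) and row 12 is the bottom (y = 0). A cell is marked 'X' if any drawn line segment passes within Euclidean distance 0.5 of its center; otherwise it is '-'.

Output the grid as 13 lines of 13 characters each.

Answer: -------------
-------------
-------------
-------------
-------------
-------------
-------------
-------------
-------------
-------------
-----------X-
------X----X-
------XXXXXX-

Derivation:
Segment 0: (6,1) -> (6,0)
Segment 1: (6,0) -> (11,0)
Segment 2: (11,0) -> (11,2)
Segment 3: (11,2) -> (11,0)
Segment 4: (11,0) -> (8,-0)
Segment 5: (8,-0) -> (9,-0)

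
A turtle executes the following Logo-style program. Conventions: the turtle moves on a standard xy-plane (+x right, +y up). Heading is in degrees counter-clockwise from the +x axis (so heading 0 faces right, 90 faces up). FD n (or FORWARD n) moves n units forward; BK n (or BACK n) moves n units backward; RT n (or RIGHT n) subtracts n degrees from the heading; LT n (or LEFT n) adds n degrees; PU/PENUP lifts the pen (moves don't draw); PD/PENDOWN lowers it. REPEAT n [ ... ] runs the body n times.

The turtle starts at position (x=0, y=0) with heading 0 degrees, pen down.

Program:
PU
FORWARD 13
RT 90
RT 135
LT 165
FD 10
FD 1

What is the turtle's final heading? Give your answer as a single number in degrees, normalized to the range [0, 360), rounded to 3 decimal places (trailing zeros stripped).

Executing turtle program step by step:
Start: pos=(0,0), heading=0, pen down
PU: pen up
FD 13: (0,0) -> (13,0) [heading=0, move]
RT 90: heading 0 -> 270
RT 135: heading 270 -> 135
LT 165: heading 135 -> 300
FD 10: (13,0) -> (18,-8.66) [heading=300, move]
FD 1: (18,-8.66) -> (18.5,-9.526) [heading=300, move]
Final: pos=(18.5,-9.526), heading=300, 0 segment(s) drawn

Answer: 300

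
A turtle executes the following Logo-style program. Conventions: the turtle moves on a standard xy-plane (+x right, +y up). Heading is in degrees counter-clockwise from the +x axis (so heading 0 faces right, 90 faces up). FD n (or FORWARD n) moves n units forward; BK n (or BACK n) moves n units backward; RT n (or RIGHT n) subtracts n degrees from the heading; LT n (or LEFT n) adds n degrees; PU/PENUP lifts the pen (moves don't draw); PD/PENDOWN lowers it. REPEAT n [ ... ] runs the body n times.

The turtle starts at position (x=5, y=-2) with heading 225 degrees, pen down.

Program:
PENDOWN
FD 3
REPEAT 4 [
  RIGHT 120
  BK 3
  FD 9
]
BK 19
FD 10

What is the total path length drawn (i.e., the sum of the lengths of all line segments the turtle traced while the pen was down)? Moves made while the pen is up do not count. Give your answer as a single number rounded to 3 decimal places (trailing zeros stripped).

Answer: 80

Derivation:
Executing turtle program step by step:
Start: pos=(5,-2), heading=225, pen down
PD: pen down
FD 3: (5,-2) -> (2.879,-4.121) [heading=225, draw]
REPEAT 4 [
  -- iteration 1/4 --
  RT 120: heading 225 -> 105
  BK 3: (2.879,-4.121) -> (3.655,-7.019) [heading=105, draw]
  FD 9: (3.655,-7.019) -> (1.326,1.674) [heading=105, draw]
  -- iteration 2/4 --
  RT 120: heading 105 -> 345
  BK 3: (1.326,1.674) -> (-1.572,2.451) [heading=345, draw]
  FD 9: (-1.572,2.451) -> (7.121,0.121) [heading=345, draw]
  -- iteration 3/4 --
  RT 120: heading 345 -> 225
  BK 3: (7.121,0.121) -> (9.243,2.243) [heading=225, draw]
  FD 9: (9.243,2.243) -> (2.879,-4.121) [heading=225, draw]
  -- iteration 4/4 --
  RT 120: heading 225 -> 105
  BK 3: (2.879,-4.121) -> (3.655,-7.019) [heading=105, draw]
  FD 9: (3.655,-7.019) -> (1.326,1.674) [heading=105, draw]
]
BK 19: (1.326,1.674) -> (6.243,-16.678) [heading=105, draw]
FD 10: (6.243,-16.678) -> (3.655,-7.019) [heading=105, draw]
Final: pos=(3.655,-7.019), heading=105, 11 segment(s) drawn

Segment lengths:
  seg 1: (5,-2) -> (2.879,-4.121), length = 3
  seg 2: (2.879,-4.121) -> (3.655,-7.019), length = 3
  seg 3: (3.655,-7.019) -> (1.326,1.674), length = 9
  seg 4: (1.326,1.674) -> (-1.572,2.451), length = 3
  seg 5: (-1.572,2.451) -> (7.121,0.121), length = 9
  seg 6: (7.121,0.121) -> (9.243,2.243), length = 3
  seg 7: (9.243,2.243) -> (2.879,-4.121), length = 9
  seg 8: (2.879,-4.121) -> (3.655,-7.019), length = 3
  seg 9: (3.655,-7.019) -> (1.326,1.674), length = 9
  seg 10: (1.326,1.674) -> (6.243,-16.678), length = 19
  seg 11: (6.243,-16.678) -> (3.655,-7.019), length = 10
Total = 80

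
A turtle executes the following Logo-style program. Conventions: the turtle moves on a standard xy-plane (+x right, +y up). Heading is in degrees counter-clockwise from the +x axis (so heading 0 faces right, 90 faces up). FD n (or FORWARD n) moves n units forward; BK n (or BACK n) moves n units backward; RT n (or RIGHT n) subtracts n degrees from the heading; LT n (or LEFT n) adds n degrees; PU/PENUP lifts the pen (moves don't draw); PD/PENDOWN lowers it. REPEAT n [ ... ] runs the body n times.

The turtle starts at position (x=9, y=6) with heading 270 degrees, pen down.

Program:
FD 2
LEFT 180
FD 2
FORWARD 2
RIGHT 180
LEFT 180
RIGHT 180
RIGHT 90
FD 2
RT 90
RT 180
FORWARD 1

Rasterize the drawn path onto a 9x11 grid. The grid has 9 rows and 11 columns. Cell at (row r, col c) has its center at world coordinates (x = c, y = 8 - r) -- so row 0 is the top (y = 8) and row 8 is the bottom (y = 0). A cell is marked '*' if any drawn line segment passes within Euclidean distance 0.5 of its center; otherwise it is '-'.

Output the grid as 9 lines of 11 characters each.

Segment 0: (9,6) -> (9,4)
Segment 1: (9,4) -> (9,6)
Segment 2: (9,6) -> (9,8)
Segment 3: (9,8) -> (7,8)
Segment 4: (7,8) -> (7,7)

Answer: -------***-
-------*-*-
---------*-
---------*-
---------*-
-----------
-----------
-----------
-----------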